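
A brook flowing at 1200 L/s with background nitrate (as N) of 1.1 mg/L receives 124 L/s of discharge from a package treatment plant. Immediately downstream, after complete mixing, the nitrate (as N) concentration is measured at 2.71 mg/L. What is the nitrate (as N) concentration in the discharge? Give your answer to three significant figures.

18.3 mg/L

Mass balance: 1200·1.100 + 124.0·Cₑ = 1324·2.710
→ Cₑ = (1324·2.710 − 1200·1.100) / 124.0 = 18.29 mg/L.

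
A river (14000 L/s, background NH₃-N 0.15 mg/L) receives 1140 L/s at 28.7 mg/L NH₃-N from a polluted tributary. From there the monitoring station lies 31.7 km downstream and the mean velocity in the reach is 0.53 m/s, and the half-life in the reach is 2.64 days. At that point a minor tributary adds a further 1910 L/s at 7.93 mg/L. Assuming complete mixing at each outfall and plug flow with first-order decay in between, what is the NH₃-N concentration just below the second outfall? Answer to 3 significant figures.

Flow-weighted average: C = (14000·0.1500 + 1140·28.70) / 15140 = 34820/15140 = 2.300 mg/L; combined flow 15140 L/s.
Travel time t = 31.7·1000 / 0.53 = 59810 s = 16.61 h.
Half-life 2.64 d → k = ln 2 / 2.64 = 0.2626 d⁻¹.
After decay, C = 2.300 × e^(−kt) = 2.300 × 0.8338 = 1.918 mg/L.
Second outfall: C = (15140·1.918 + 1910·7.930)/17050 = 2.591 mg/L.

2.59 mg/L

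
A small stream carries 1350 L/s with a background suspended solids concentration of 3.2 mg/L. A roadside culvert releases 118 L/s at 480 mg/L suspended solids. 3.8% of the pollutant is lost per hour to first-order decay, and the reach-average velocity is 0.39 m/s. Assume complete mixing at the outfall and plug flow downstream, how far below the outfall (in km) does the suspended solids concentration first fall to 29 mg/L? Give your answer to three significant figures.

Conservation of mass: C = (1350·3.200 + 118.0·480.0) / 1468 = 60960/1468 = 41.53 mg/L.
3.8%/h lost → k = −ln(1 − 0.038) = 0.03874 h⁻¹.
Set 41.53·exp(−k·t) = 29 → t = ln(41.53/29)/k = 33360 s = 9.267 h.
Distance = v·t = 0.39·33360 = 13010 m = 13.01 km.

13.0 km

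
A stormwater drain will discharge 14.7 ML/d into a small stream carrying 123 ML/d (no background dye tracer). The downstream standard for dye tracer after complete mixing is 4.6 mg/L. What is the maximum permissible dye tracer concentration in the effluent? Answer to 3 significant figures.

At the limit, (Qr·Cr + Qe·Cₑ)/(Qr + Qe) = 4.6:
Cₑ = (137.7·4.6 − 123.0·0) / 14.70 = 43.09 mg/L.

43.1 mg/L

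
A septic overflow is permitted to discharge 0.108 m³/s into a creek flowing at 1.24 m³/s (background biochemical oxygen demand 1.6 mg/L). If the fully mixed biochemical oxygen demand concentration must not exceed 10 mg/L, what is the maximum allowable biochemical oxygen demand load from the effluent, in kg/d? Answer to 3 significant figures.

993 kg/d

Mass balance at the limit: 1.240·1.600 + 0.1080·Cₑ = 1.348·10 → Cₑ = 106.4 mg/L.
Load = 0.1080 m³/s × 106.4 g/m³ × 86 400 s/d = 993.3 kg/d.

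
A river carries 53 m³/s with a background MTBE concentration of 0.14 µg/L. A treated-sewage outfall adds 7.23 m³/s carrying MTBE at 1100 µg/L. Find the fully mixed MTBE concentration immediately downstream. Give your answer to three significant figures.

132 µg/L

After mixing, C = (53.00·0.1400 + 7.230·1100) / 60.23 = 7960/60.23 = 132.2 µg/L.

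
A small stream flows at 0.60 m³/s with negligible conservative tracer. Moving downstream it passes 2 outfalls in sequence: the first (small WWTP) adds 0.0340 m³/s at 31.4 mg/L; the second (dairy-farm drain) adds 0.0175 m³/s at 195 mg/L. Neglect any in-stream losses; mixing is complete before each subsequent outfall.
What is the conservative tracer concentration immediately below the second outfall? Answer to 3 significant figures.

6.88 mg/L

After outfall 1: Q = 0.6000 + 0.03400 = 0.6340 m³/s; C = (0.6000·0 + 0.03400·31.40)/0.6340 = 1.684 mg/L.
After outfall 2: Q = 0.6340 + 0.01750 = 0.6515 m³/s; C = (0.6340·1.684 + 0.01750·195.0)/0.6515 = 6.877 mg/L.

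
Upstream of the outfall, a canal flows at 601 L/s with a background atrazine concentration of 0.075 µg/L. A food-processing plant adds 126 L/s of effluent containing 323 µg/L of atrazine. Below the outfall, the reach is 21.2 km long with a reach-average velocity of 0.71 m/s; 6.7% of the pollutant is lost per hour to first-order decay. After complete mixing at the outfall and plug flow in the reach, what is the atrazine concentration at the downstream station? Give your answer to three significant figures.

31.5 µg/L

Flow-weighted average: C = (601.0·0.07500 + 126.0·323.0) / 727.0 = 40740/727.0 = 56.04 µg/L.
Travel time t = 21.2·1000 / 0.71 = 29860 s = 8.294 h.
6.7%/h lost → k = −ln(1 − 0.067) = 0.06935 h⁻¹.
First-order decay: C = 56.04·exp(−k·t) = 56.04·0.5626 = 31.53 µg/L.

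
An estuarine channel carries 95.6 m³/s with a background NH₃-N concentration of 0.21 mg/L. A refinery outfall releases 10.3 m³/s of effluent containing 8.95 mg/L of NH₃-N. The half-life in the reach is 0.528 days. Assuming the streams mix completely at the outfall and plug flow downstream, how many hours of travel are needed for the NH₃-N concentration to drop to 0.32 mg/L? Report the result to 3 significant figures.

Mass balance: C = (95.60·0.2100 + 10.30·8.950) / 105.9 = 112.3/105.9 = 1.060 mg/L.
Half-life 0.528 d → k = ln 2 / 0.528 = 1.313 d⁻¹.
1.060·exp(−k·t) = 0.32 → t = ln(1.060/0.32)/k = 78830 s = 21.90 h.

21.9 h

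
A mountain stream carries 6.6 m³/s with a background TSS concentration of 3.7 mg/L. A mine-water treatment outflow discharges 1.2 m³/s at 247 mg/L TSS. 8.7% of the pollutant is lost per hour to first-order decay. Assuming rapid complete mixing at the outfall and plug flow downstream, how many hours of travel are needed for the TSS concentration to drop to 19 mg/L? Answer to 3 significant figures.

Mixed concentration C = ΣQC/ΣQ = (6.600·3.700 + 1.200·247.0) / 7.800 = 320.8/7.800 = 41.13 mg/L.
8.7%/h lost → k = −ln(1 − 0.087) = 0.09102 h⁻¹.
41.13·exp(−k·t) = 19 → t = ln(41.13/19)/k = 30550 s = 8.485 h.

8.49 h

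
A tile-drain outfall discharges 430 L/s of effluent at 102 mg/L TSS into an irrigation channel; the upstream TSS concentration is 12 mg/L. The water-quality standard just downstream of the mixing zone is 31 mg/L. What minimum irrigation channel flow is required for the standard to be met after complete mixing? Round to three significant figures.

Set C_mix = 31: (Q·12.00 + 430.0·102.0) / (Q + 430.0) = 31
→ Q = 430.0·(102.0 − 31)/(31 − 12.00) = 1607 L/s.

1610 L/s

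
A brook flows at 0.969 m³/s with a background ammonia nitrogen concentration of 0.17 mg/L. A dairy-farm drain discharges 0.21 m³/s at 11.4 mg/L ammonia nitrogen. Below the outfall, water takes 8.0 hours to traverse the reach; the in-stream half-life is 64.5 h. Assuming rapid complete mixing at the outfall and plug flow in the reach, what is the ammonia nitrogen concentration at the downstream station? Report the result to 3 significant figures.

1.99 mg/L

Flow-weighted average: C = (0.9690·0.1700 + 0.2100·11.40) / 1.179 = 2.559/1.179 = 2.170 mg/L.
Half-life 64.5 h → k = ln 2 / 64.5 = 0.01075 h⁻¹ = 0.2579 d⁻¹.
Decay over the reach: 2.170·exp(−kt) = 2.170·0.9176 = 1.991 mg/L.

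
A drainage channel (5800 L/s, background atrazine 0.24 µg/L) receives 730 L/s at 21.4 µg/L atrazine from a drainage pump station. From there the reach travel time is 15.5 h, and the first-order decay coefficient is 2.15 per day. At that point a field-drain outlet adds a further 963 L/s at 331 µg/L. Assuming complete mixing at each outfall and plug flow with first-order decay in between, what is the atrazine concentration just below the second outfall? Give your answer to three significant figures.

43.1 µg/L

Flow-weighted average: C = (5800·0.2400 + 730.0·21.40) / 6530 = 17010/6530 = 2.606 µg/L; combined flow 6530 L/s.
Decay over the reach: 2.606·exp(−kt) = 2.606·0.2494 = 0.6499 µg/L.
At the second outfall, C = (6530·0.6499 + 963.0·331.0) / (6530 + 963.0) = 43.11 µg/L.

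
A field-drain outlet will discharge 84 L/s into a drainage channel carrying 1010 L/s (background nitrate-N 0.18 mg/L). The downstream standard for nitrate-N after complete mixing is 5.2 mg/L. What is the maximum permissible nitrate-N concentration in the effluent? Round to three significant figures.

At the limit, (Qr·Cr + Qe·Cₑ)/(Qr + Qe) = 5.2:
Cₑ = (1094·5.2 − 1010·0.1800) / 84.00 = 65.56 mg/L.

65.6 mg/L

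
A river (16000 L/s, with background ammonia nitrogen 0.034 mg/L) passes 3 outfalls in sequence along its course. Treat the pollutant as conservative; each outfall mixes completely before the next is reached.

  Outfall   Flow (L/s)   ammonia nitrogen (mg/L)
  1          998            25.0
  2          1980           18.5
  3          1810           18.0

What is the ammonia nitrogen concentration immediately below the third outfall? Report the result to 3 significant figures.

4.56 mg/L

Outfall 1: combined Q = 17000 L/s; C = (16000·0.03400 + 998.0·25.00)/17000 = 1.500 mg/L.
Outfall 2: combined Q = 18980 L/s; C = (17000·1.500 + 1980·18.50)/18980 = 3.273 mg/L.
Outfall 3: combined Q = 20790 L/s; C = (18980·3.273 + 1810·18.00)/20790 = 4.556 mg/L.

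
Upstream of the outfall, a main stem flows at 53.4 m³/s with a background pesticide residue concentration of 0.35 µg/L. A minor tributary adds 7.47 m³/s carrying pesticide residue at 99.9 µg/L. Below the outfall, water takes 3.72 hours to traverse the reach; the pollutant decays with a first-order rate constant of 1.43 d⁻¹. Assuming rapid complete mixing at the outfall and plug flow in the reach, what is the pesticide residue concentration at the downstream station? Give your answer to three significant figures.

Conservation of mass: C = (53.40·0.3500 + 7.470·99.90) / 60.87 = 764.9/60.87 = 12.57 µg/L.
Applying C = C₀e^(−kt): 12.57 × 0.8012 = 10.07 µg/L.

10.1 µg/L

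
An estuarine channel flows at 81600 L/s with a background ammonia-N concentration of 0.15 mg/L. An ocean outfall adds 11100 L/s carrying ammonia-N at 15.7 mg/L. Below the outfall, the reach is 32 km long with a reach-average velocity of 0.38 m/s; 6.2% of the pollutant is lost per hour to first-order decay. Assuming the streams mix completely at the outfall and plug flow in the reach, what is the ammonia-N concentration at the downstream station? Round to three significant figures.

Mixed concentration C = ΣQC/ΣQ = (81600·0.1500 + 11100·15.70) / 92700 = 186500/92700 = 2.012 mg/L.
Travel time t = 32·1000 / 0.38 = 84210 s = 23.39 h.
6.2%/h lost → k = −ln(1 − 0.062) = 0.06401 h⁻¹.
After decay, C = 2.012 × e^(−kt) = 2.012 × 0.2238 = 0.4502 mg/L.

0.450 mg/L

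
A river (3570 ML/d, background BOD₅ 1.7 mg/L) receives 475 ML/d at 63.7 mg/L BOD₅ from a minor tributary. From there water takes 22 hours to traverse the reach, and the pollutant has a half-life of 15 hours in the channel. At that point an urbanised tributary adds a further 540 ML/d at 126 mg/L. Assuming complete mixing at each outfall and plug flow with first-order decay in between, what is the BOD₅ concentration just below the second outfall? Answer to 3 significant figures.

17.7 mg/L

After mixing, C = (3570·1.700 + 475.0·63.70) / 4045 = 36330/4045 = 8.981 mg/L; combined flow 4045 ML/d.
Half-life 15 h → k = ln 2 / 15 = 0.04621 h⁻¹ = 1.109 d⁻¹.
Applying C = C₀e^(−kt): 8.981 × 0.3618 = 3.249 mg/L.
At the second outfall, C = (4045·3.249 + 540.0·126.0) / (4045 + 540.0) = 17.71 mg/L.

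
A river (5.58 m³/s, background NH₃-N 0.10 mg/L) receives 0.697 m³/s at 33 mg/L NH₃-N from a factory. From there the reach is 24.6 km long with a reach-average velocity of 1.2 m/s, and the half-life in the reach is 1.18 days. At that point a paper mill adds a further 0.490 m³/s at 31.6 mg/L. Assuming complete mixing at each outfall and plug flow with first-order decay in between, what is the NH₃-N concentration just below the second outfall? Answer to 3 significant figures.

5.32 mg/L

Mixed concentration C = ΣQC/ΣQ = (5.580·0.1000 + 0.6970·33.00) / 6.277 = 23.56/6.277 = 3.753 mg/L; combined flow 6.277 m³/s.
Travel time t = 24.6·1000 / 1.2 = 20500 s = 5.694 h.
Half-life 1.18 d → k = ln 2 / 1.18 = 0.5874 d⁻¹.
First-order decay: C = 3.753·exp(−k·t) = 3.753·0.8699 = 3.265 mg/L.
Second outfall: C = (6.277·3.265 + 0.4900·31.60)/6.767 = 5.317 mg/L.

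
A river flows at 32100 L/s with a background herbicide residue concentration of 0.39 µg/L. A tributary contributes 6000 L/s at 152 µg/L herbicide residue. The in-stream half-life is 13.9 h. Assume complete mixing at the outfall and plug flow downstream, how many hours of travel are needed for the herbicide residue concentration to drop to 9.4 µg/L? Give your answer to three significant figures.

19.0 h

After mixing, C = (32100·0.3900 + 6000·152.0) / 38100 = 924500/38100 = 24.27 µg/L.
Half-life 13.9 h → k = ln 2 / 13.9 = 0.04987 h⁻¹ = 1.197 d⁻¹.
24.27·exp(−k·t) = 9.4 → t = ln(24.27/9.4)/k = 68460 s = 19.02 h.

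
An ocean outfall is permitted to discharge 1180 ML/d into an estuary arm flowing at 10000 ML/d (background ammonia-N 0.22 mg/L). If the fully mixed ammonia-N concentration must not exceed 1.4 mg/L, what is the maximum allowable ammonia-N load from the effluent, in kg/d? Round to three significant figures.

Mass balance at the limit: 10000·0.2200 + 1180·Cₑ = 11180·1.4 → Cₑ = 11.40 mg/L.
1180 ML/d = 13.66 m³/s. Load = 13.66 m³/s × 11.40 g/m³ × 86 400 s/d = 13450 kg/d.

13500 kg/d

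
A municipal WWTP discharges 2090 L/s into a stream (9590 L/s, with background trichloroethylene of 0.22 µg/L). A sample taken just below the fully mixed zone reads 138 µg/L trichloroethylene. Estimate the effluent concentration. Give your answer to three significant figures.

770 µg/L

Mass balance: 9590·0.2200 + 2090·Cₑ = 11680·138.0
→ Cₑ = (11680·138.0 − 9590·0.2200) / 2090 = 770.2 µg/L.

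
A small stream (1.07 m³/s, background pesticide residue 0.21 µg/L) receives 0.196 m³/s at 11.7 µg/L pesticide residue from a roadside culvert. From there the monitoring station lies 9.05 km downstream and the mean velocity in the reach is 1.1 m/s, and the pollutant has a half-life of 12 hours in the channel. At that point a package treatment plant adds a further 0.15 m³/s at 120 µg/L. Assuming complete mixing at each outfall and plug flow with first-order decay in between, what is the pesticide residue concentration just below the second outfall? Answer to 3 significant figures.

14.3 µg/L

Flow-weighted average: C = (1.070·0.2100 + 0.1960·11.70) / 1.266 = 2.518/1.266 = 1.989 µg/L; combined flow 1.266 m³/s.
Travel time t = 9.05·1000 / 1.1 = 8227 s = 2.285 h.
Half-life 12 h → k = ln 2 / 12 = 0.05776 h⁻¹ = 1.386 d⁻¹.
First-order decay: C = 1.989·exp(−k·t) = 1.989·0.8763 = 1.743 µg/L.
At the second outfall, C = (1.266·1.743 + 0.1500·120.0) / (1.266 + 0.1500) = 14.27 µg/L.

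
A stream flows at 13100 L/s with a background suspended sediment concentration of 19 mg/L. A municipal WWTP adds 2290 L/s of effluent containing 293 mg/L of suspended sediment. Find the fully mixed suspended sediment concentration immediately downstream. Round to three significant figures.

Flow-weighted average: C = (13100·19.00 + 2290·293.0) / 15390 = 919900/15390 = 59.77 mg/L.

59.8 mg/L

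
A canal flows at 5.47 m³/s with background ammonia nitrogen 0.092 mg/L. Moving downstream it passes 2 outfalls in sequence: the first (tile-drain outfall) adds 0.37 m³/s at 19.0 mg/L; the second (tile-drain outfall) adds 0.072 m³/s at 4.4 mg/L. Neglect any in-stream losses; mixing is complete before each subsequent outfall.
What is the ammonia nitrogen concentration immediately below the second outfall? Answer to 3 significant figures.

Outfall 1: combined Q = 5.840 m³/s; C = (5.470·0.09200 + 0.3700·19.00)/5.840 = 1.290 mg/L.
Outfall 2: combined Q = 5.912 m³/s; C = (5.840·1.290 + 0.07200·4.400)/5.912 = 1.328 mg/L.

1.33 mg/L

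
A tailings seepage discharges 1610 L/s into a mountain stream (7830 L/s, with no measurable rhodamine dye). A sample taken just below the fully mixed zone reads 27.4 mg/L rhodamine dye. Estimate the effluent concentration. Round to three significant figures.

Mass balance: 7830·0 + 1610·Cₑ = 9440·27.40
→ Cₑ = (9440·27.40 − 7830·0) / 1610 = 160.7 mg/L.

161 mg/L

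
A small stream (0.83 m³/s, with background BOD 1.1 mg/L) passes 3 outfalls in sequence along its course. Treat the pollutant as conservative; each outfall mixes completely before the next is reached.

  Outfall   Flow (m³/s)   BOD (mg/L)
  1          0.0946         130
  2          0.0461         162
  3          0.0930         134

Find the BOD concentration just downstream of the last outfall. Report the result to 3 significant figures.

31.2 mg/L

Outfall 1: combined Q = 0.9246 m³/s; C = (0.8300·1.100 + 0.09460·130.0)/0.9246 = 14.29 mg/L.
Outfall 2: combined Q = 0.9707 m³/s; C = (0.9246·14.29 + 0.04610·162.0)/0.9707 = 21.30 mg/L.
Outfall 3: combined Q = 1.064 m³/s; C = (0.9707·21.30 + 0.09300·134.0)/1.064 = 31.16 mg/L.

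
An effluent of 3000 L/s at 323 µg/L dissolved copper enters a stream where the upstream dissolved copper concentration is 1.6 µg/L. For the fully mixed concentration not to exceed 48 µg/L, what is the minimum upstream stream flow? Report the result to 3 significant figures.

Set C_mix = 48: (Q·1.600 + 3000·323.0) / (Q + 3000) = 48
→ Q = 3000·(323.0 − 48)/(48 − 1.600) = 17780 L/s.

17800 L/s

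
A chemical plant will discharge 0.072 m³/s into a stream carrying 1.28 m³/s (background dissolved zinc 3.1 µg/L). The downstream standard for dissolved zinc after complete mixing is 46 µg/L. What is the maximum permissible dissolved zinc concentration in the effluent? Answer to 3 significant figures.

809 µg/L

At the limit, (Qr·Cr + Qe·Cₑ)/(Qr + Qe) = 46:
Cₑ = (1.352·46 − 1.280·3.100) / 0.07200 = 808.7 µg/L.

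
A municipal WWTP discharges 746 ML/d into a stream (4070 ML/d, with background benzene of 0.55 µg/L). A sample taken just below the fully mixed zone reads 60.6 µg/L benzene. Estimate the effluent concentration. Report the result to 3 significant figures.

388 µg/L

Mass balance: 4070·0.5500 + 746.0·Cₑ = 4816·60.60
→ Cₑ = (4816·60.60 − 4070·0.5500) / 746.0 = 388.2 µg/L.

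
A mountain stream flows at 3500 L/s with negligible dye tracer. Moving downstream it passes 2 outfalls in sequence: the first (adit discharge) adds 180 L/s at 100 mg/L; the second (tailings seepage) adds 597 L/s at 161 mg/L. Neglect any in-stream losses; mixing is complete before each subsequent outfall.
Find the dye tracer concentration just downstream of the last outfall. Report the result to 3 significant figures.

26.7 mg/L

Outfall 1: combined Q = 3680 L/s; C = (3500·0 + 180.0·100.0)/3680 = 4.891 mg/L.
Outfall 2: combined Q = 4277 L/s; C = (3680·4.891 + 597.0·161.0)/4277 = 26.68 mg/L.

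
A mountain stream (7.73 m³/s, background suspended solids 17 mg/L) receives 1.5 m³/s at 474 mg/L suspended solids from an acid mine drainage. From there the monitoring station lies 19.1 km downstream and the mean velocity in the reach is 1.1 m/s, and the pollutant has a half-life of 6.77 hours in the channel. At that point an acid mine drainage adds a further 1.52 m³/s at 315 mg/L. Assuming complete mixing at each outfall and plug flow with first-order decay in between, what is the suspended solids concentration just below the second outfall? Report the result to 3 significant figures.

After mixing, C = (7.730·17.00 + 1.500·474.0) / 9.230 = 842.4/9.230 = 91.27 mg/L; combined flow 9.230 m³/s.
Travel time t = 19.1·1000 / 1.1 = 17360 s = 4.823 h.
Half-life 6.77 h → k = ln 2 / 6.77 = 0.1024 h⁻¹ = 2.457 d⁻¹.
Decay over the reach: 91.27·exp(−kt) = 91.27·0.6103 = 55.70 mg/L.
Second outfall: C = (9.230·55.70 + 1.520·315.0)/10.75 = 92.36 mg/L.

92.4 mg/L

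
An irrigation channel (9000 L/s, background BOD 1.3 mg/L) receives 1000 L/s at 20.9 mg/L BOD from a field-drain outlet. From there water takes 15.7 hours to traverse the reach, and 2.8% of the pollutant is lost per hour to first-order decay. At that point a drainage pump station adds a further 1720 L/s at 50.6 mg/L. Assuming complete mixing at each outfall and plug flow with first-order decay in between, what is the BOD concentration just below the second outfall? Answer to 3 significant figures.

Mass balance: C = (9000·1.300 + 1000·20.90) / 10000 = 32600/10000 = 3.260 mg/L; combined flow 10000 L/s.
2.8%/h lost → k = −ln(1 − 0.028) = 0.02840 h⁻¹.
Applying C = C₀e^(−kt): 3.260 × 0.6403 = 2.087 mg/L.
Second outfall: C = (10000·2.087 + 1720·50.60)/11720 = 9.207 mg/L.

9.21 mg/L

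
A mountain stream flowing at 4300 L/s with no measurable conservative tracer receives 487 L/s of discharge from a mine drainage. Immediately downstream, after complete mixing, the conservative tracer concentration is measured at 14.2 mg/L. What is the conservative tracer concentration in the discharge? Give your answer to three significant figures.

140 mg/L

Mass balance: 4300·0 + 487.0·Cₑ = 4787·14.20
→ Cₑ = (4787·14.20 − 4300·0) / 487.0 = 139.6 mg/L.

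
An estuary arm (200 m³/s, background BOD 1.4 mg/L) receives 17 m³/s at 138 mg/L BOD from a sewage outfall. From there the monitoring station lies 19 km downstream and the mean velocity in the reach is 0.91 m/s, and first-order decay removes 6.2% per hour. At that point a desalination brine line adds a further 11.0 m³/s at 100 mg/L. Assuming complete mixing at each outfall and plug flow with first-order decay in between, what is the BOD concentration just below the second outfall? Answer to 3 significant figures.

12.8 mg/L

After mixing, C = (200.0·1.400 + 17.00·138.0) / 217.0 = 2626/217.0 = 12.10 mg/L; combined flow 217.0 m³/s.
Travel time t = 19·1000 / 0.91 = 20880 s = 5.800 h.
6.2%/h lost → k = −ln(1 − 0.062) = 0.06401 h⁻¹.
After decay, C = 12.10 × e^(−kt) = 12.10 × 0.6899 = 8.349 mg/L.
At the second outfall, C = (217.0·8.349 + 11.00·100.0) / (217.0 + 11.00) = 12.77 mg/L.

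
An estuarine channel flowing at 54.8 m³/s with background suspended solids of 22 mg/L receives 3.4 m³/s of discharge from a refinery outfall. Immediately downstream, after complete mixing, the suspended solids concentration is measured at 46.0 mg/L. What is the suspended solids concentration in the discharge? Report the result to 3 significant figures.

Mass balance: 54.80·22.00 + 3.400·Cₑ = 58.20·46.00
→ Cₑ = (58.20·46.00 − 54.80·22.00) / 3.400 = 432.8 mg/L.

433 mg/L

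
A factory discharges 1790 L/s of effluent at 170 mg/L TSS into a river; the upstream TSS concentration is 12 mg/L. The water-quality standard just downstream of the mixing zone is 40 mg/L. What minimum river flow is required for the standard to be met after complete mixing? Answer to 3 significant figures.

8310 L/s

Set C_mix = 40: (Q·12.00 + 1790·170.0) / (Q + 1790) = 40
→ Q = 1790·(170.0 − 40)/(40 − 12.00) = 8311 L/s.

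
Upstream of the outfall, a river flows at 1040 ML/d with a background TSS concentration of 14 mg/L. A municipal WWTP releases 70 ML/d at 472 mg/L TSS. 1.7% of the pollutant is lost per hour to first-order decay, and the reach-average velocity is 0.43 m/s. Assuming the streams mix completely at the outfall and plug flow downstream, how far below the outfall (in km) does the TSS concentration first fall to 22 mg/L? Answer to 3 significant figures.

Mass balance: C = (1040·14.00 + 70.00·472.0) / 1110 = 47600/1110 = 42.88 mg/L.
1.7%/h lost → k = −ln(1 − 0.017) = 0.01715 h⁻¹.
Set 42.88·exp(−k·t) = 22 → t = ln(42.88/22)/k = 140100 s = 38.93 h.
Distance = v·t = 0.43·140100 = 60260 m = 60.26 km.

60.3 km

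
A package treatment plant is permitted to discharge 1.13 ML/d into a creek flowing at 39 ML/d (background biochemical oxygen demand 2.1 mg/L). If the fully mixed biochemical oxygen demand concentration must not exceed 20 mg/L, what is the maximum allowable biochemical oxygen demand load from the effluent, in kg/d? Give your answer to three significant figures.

Mass balance at the limit: 39.00·2.100 + 1.130·Cₑ = 40.13·20 → Cₑ = 637.8 mg/L.
1.130 ML/d = 0.01308 m³/s. Load = 0.01308 m³/s × 637.8 g/m³ × 86 400 s/d = 720.7 kg/d.

721 kg/d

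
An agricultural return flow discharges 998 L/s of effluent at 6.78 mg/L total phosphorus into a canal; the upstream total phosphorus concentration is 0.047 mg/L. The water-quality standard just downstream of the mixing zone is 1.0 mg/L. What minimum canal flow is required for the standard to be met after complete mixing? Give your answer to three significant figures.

Set C_mix = 1.0: (Q·0.04700 + 998.0·6.780) / (Q + 998.0) = 1.0
→ Q = 998.0·(6.780 − 1.0)/(1.0 − 0.04700) = 6053 L/s.

6050 L/s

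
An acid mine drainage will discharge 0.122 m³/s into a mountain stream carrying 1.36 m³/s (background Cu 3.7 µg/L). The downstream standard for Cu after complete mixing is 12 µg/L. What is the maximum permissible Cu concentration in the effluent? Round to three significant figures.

105 µg/L

At the limit, (Qr·Cr + Qe·Cₑ)/(Qr + Qe) = 12:
Cₑ = (1.482·12 − 1.360·3.700) / 0.1220 = 104.5 µg/L.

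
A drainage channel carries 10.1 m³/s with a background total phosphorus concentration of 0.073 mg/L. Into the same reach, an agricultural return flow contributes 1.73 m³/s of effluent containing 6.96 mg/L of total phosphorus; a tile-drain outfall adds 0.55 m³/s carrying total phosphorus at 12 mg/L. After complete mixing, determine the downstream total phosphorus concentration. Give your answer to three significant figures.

1.57 mg/L

Mixed concentration C = ΣQC/ΣQ = (10.10·0.07300 + 1.730·6.960 + 0.5500·12.00) / 12.38 = 19.38/12.38 = 1.565 mg/L.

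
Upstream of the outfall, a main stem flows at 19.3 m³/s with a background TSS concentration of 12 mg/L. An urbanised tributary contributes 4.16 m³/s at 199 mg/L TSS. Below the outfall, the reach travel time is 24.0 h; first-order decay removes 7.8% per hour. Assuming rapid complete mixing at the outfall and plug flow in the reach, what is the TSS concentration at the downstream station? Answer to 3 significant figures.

6.43 mg/L

Mixed concentration C = ΣQC/ΣQ = (19.30·12.00 + 4.160·199.0) / 23.46 = 1059/23.46 = 45.16 mg/L.
7.8%/h lost → k = −ln(1 − 0.078) = 0.08121 h⁻¹.
After decay, C = 45.16 × e^(−kt) = 45.16 × 0.1424 = 6.431 mg/L.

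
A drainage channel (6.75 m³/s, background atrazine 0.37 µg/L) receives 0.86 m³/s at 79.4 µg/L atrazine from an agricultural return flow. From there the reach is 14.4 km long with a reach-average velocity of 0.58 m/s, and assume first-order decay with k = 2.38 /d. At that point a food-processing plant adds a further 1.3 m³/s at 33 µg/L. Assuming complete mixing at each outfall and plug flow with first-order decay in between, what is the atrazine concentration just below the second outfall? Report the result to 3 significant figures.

8.82 µg/L

Conservation of mass: C = (6.750·0.3700 + 0.8600·79.40) / 7.610 = 70.78/7.610 = 9.301 µg/L; combined flow 7.610 m³/s.
Travel time t = 14.4·1000 / 0.58 = 24830 s = 6.897 h.
Decay over the reach: 9.301·exp(−kt) = 9.301·0.5046 = 4.694 µg/L.
At the second outfall, C = (7.610·4.694 + 1.300·33.00) / (7.610 + 1.300) = 8.824 µg/L.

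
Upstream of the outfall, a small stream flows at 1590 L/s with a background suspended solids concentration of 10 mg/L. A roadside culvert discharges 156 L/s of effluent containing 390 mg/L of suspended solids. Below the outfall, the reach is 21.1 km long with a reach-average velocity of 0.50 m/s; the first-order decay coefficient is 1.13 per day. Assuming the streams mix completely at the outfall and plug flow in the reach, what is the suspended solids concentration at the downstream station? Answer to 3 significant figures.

Flow-weighted average: C = (1590·10.00 + 156.0·390.0) / 1746 = 76740/1746 = 43.95 mg/L.
Travel time t = 21.1·1000 / 0.50 = 42200 s = 11.72 h.
First-order decay: C = 43.95·exp(−k·t) = 43.95·0.5758 = 25.31 mg/L.

25.3 mg/L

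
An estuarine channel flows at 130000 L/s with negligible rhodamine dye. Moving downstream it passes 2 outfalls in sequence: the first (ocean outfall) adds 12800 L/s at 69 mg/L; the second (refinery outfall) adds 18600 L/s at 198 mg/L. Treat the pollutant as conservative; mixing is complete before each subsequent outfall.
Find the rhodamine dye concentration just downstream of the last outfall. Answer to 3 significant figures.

28.3 mg/L

Below outfall 1: Q → 142800 L/s, C = (130000·0 + 12800·69.00)/142800 = 6.185 mg/L.
Below outfall 2: Q → 161400 L/s, C = (142800·6.185 + 18600·198.0)/161400 = 28.29 mg/L.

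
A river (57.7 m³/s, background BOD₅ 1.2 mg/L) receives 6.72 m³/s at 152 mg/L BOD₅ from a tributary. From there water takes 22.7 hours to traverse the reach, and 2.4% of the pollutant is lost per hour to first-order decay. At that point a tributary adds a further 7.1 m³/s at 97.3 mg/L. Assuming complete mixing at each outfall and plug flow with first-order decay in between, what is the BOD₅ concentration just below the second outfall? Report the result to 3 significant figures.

18.4 mg/L

Conservation of mass: C = (57.70·1.200 + 6.720·152.0) / 64.42 = 1091/64.42 = 16.93 mg/L; combined flow 64.42 m³/s.
2.4%/h lost → k = −ln(1 − 0.024) = 0.02429 h⁻¹.
First-order decay: C = 16.93·exp(−k·t) = 16.93·0.5761 = 9.754 mg/L.
At the second outfall, C = (64.42·9.754 + 7.100·97.30) / (64.42 + 7.100) = 18.45 mg/L.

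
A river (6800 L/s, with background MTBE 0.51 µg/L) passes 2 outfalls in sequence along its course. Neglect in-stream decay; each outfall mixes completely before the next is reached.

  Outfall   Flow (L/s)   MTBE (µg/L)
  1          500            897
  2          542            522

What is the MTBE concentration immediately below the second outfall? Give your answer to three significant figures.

93.7 µg/L

Below outfall 1: Q → 7300 L/s, C = (6800·0.5100 + 500.0·897.0)/7300 = 61.91 µg/L.
Below outfall 2: Q → 7842 L/s, C = (7300·61.91 + 542.0·522.0)/7842 = 93.71 µg/L.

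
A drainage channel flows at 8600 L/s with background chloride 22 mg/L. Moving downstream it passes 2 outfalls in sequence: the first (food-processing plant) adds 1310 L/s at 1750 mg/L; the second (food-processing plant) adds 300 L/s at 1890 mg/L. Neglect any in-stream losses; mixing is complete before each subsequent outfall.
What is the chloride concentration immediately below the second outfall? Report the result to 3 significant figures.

299 mg/L

Below outfall 1: Q → 9910 L/s, C = (8600·22.00 + 1310·1750)/9910 = 250.4 mg/L.
Below outfall 2: Q → 10210 L/s, C = (9910·250.4 + 300.0·1890)/10210 = 298.6 mg/L.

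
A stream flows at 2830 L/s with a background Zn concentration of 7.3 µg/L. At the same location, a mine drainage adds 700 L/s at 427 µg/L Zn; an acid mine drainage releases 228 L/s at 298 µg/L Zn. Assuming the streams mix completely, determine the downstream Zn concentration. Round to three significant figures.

Conservation of mass: C = (2830·7.300 + 700.0·427.0 + 228.0·298.0) / 3758 = 387500/3758 = 103.1 µg/L.

103 µg/L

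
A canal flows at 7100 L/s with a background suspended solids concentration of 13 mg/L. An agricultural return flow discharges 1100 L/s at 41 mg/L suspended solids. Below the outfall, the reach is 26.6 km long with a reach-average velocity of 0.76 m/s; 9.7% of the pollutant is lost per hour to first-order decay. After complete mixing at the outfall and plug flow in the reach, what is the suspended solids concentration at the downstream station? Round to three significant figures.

6.21 mg/L

Conservation of mass: C = (7100·13.00 + 1100·41.00) / 8200 = 137400/8200 = 16.76 mg/L.
Travel time t = 26.6·1000 / 0.76 = 35000 s = 9.722 h.
9.7%/h lost → k = −ln(1 − 0.097) = 0.1020 h⁻¹.
After decay, C = 16.76 × e^(−kt) = 16.76 × 0.3708 = 6.214 mg/L.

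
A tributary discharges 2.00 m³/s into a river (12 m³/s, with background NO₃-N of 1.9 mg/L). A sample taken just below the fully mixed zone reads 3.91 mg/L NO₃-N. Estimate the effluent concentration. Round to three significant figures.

16.0 mg/L

Mass balance: 12.00·1.900 + 2.000·Cₑ = 14.00·3.910
→ Cₑ = (14.00·3.910 − 12.00·1.900) / 2.000 = 15.97 mg/L.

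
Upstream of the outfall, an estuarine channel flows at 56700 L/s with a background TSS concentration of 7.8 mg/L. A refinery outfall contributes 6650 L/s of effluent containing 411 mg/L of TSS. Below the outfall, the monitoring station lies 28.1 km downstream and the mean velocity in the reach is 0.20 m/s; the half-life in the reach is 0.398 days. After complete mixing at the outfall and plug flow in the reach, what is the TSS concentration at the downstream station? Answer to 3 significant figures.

Conservation of mass: C = (56700·7.800 + 6650·411.0) / 63350 = 3175000/63350 = 50.12 mg/L.
Travel time t = 28.1·1000 / 0.20 = 140500 s = 39.03 h.
Half-life 0.398 d → k = ln 2 / 0.398 = 1.742 d⁻¹.
Applying C = C₀e^(−kt): 50.12 × 0.05889 = 2.952 mg/L.

2.95 mg/L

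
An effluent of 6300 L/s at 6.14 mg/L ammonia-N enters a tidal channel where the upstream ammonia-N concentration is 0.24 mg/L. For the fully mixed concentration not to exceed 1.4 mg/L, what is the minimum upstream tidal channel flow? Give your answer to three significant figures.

25700 L/s

Set C_mix = 1.4: (Q·0.2400 + 6300·6.140) / (Q + 6300) = 1.4
→ Q = 6300·(6.140 − 1.4)/(1.4 − 0.2400) = 25740 L/s.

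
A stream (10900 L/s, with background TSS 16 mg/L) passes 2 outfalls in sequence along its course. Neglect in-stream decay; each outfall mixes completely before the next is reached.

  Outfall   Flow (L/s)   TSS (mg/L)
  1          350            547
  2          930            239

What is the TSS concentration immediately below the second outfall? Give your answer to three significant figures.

48.3 mg/L

Outfall 1: combined Q = 11250 L/s; C = (10900·16.00 + 350.0·547.0)/11250 = 32.52 mg/L.
Outfall 2: combined Q = 12180 L/s; C = (11250·32.52 + 930.0·239.0)/12180 = 48.29 mg/L.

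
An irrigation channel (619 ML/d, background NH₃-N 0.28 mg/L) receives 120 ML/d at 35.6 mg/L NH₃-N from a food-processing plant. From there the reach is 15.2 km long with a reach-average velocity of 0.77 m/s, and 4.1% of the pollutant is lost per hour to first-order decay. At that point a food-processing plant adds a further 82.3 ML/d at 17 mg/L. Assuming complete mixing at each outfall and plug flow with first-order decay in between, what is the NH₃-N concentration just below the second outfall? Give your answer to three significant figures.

Flow-weighted average: C = (619.0·0.2800 + 120.0·35.60) / 739.0 = 4445/739.0 = 6.015 mg/L; combined flow 739.0 ML/d.
Travel time t = 15.2·1000 / 0.77 = 19740 s = 5.483 h.
4.1%/h lost → k = −ln(1 − 0.041) = 0.04186 h⁻¹.
Applying C = C₀e^(−kt): 6.015 × 0.7949 = 4.781 mg/L.
At the second outfall, C = (739.0·4.781 + 82.30·17.00) / (739.0 + 82.30) = 6.006 mg/L.

6.01 mg/L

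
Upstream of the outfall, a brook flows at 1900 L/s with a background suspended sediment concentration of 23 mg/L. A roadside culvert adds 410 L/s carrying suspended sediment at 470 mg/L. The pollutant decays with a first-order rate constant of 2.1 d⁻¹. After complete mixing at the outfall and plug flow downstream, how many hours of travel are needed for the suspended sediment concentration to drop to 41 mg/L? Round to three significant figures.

10.5 h

Conservation of mass: C = (1900·23.00 + 410.0·470.0) / 2310 = 236400/2310 = 102.3 mg/L.
102.3·exp(−k·t) = 41 → t = ln(102.3/41)/k = 37630 s = 10.45 h.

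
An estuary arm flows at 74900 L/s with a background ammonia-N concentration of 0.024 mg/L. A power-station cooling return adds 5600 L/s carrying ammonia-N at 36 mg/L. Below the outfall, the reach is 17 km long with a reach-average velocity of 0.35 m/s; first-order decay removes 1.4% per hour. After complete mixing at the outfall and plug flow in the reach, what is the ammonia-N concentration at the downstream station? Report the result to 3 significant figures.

2.09 mg/L

Flow-weighted average: C = (74900·0.02400 + 5600·36.00) / 80500 = 203400/80500 = 2.527 mg/L.
Travel time t = 17·1000 / 0.35 = 48570 s = 13.49 h.
1.4%/h lost → k = −ln(1 − 0.014) = 0.01410 h⁻¹.
Applying C = C₀e^(−kt): 2.527 × 0.8268 = 2.089 mg/L.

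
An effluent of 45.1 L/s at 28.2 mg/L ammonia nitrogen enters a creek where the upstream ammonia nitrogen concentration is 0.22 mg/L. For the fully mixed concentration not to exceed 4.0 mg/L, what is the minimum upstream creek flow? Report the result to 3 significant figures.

289 L/s

Set C_mix = 4.0: (Q·0.2200 + 45.10·28.20) / (Q + 45.10) = 4.0
→ Q = 45.10·(28.20 − 4.0)/(4.0 − 0.2200) = 288.7 L/s.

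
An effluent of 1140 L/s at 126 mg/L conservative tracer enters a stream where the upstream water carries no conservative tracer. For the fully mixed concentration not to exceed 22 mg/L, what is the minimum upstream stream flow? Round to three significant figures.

5390 L/s

Set C_mix = 22: (Q·0 + 1140·126.0) / (Q + 1140) = 22
→ Q = 1140·(126.0 − 22)/(22 − 0) = 5389 L/s.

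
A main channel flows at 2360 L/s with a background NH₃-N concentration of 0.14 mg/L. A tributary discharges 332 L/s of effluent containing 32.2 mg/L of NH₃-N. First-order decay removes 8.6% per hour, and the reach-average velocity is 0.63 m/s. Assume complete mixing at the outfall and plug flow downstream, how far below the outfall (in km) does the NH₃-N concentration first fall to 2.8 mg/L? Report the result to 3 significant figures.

Mass balance: C = (2360·0.1400 + 332.0·32.20) / 2692 = 11020/2692 = 4.094 mg/L.
8.6%/h lost → k = −ln(1 − 0.086) = 0.08992 h⁻¹.
Set 4.094·exp(−k·t) = 2.8 → t = ln(4.094/2.8)/k = 15210 s = 4.224 h.
Distance = v·t = 0.63·15210 = 9581 m = 9.581 km.

9.58 km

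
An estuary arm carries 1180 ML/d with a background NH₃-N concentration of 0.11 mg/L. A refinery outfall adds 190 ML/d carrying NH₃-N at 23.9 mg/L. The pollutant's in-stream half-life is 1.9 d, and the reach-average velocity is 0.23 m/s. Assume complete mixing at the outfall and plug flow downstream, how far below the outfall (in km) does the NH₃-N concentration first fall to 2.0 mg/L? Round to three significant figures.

Flow-weighted average: C = (1180·0.1100 + 190.0·23.90) / 1370 = 4671/1370 = 3.409 mg/L.
Half-life 1.9 d → k = ln 2 / 1.9 = 0.3648 d⁻¹.
Set 3.409·exp(−k·t) = 2.0 → t = ln(3.409/2.0)/k = 126300 s = 35.09 h.
Distance = v·t = 0.23·126300 = 29050 m = 29.05 km.

29.1 km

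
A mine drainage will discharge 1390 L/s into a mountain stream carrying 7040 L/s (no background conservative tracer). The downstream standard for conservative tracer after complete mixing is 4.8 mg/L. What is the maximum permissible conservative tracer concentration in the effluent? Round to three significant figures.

At the limit, (Qr·Cr + Qe·Cₑ)/(Qr + Qe) = 4.8:
Cₑ = (8430·4.8 − 7040·0) / 1390 = 29.11 mg/L.

29.1 mg/L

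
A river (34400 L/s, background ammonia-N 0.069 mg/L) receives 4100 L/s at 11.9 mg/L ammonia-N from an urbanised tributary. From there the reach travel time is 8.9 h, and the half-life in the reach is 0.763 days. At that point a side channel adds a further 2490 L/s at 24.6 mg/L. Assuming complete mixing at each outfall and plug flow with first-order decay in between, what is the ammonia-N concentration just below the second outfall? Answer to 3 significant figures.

Conservation of mass: C = (34400·0.06900 + 4100·11.90) / 38500 = 51160/38500 = 1.329 mg/L; combined flow 38500 L/s.
Half-life 0.763 d → k = ln 2 / 0.763 = 0.9084 d⁻¹.
After decay, C = 1.329 × e^(−kt) = 1.329 × 0.7140 = 0.9488 mg/L.
Second outfall: C = (38500·0.9488 + 2490·24.60)/40990 = 2.386 mg/L.

2.39 mg/L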